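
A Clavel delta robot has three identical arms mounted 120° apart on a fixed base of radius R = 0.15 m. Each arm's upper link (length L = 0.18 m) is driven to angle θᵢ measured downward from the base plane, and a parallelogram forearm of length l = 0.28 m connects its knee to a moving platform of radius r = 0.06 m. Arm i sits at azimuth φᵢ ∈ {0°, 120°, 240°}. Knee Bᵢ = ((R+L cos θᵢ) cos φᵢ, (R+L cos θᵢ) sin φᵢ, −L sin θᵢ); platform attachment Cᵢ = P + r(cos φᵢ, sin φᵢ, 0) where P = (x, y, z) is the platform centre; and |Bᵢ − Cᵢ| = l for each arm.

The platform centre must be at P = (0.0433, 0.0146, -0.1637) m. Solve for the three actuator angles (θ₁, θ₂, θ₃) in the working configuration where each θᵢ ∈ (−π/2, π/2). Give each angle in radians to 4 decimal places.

arm 1 (φ=0.0°): x'=0.0433, y'=0.0146
  A cos θ + B sin θ = C:  0.0467·cos θ + -0.1637·sin θ = 0.0467
  θ1 = atan2(B,A) + arccos(C/0.1702) = 0.0001
rotate P by −φ2: (-0.0090, -0.0448, -0.1637)
  e−x'=0.0990;  (l²−L²−(e−x')²−y'²−z²)/2L = 0.0205
  √(A²+B²)=0.1913;  θ2 = -1.0269+1.4632 ≈ 0.4364
rotate P by −φ3: (-0.0343, 0.0302, -0.1637)
  e−x'=0.1243;  (l²−L²−(e−x')²−y'²−z²)/2L = 0.0079
  θ3 = atan2(B,A) + arccos(C/0.2055) = 0.6110

θ₁ = 0.0001, θ₂ = 0.4364, θ₃ = 0.6110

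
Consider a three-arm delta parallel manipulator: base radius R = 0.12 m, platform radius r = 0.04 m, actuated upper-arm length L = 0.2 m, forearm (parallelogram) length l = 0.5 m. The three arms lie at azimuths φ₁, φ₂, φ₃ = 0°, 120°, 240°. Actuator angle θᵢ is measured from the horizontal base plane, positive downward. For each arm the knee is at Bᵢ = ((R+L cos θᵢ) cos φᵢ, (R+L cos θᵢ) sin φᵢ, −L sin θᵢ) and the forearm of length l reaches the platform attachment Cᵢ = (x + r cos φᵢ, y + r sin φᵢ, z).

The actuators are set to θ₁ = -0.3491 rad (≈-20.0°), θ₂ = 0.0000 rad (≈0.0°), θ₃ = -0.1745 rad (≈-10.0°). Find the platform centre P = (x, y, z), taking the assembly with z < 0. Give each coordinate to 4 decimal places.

(0.0453, -0.0266, -0.3785)

φ1=0.0°: virtual centre (0.2679, 0.0000, 0.0684), radius l
centre 2 = (0.2800·cos120.0°, 0.2800·sin120.0°, 0.0000) = (-0.1400, 0.2425, 0.0000)
φ3=240.0°: virtual centre (-0.1385, -0.2399, 0.0347), radius l
eliminate P² terms by subtracting sphere 1 from 2 and 3
plane₁₂: -0.8159x+0.4850y+-0.1368z = 0.0019
Cramer: x(z) = -0.0021-0.1251z;  y(z) = 0.0005+0.0716z
into |P−centre ₁|² = l²: 1.0208z² + -0.0692z + -0.1724 = 0;  Δ = 0.7088;  z = -0.3785 or 0.4463 → z<0 root = -0.3785
x = 0.0453, y = -0.0266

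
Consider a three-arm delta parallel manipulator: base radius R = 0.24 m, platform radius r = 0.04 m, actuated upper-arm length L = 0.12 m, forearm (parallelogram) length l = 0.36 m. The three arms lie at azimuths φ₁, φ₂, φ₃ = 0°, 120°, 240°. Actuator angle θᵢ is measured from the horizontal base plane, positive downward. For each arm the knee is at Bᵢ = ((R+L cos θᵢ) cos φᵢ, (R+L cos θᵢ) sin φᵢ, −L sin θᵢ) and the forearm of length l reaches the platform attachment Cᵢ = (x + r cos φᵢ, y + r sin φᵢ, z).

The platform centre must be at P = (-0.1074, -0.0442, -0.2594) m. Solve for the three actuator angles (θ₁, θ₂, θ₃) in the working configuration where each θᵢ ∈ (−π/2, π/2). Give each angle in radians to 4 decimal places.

φ1=0.0° → target in arm frame (-0.1074, -0.0442)
  A=0.3074, B=-0.2594, C=(l²−L²−A²−y'²−z²)/(2L)=-0.2022
  √(A²+B²)=0.4022;  θ1 = -0.7009+2.0976 ≈ 1.3967
arm 2 (φ=120.0°): x'=0.0154, y'=0.1151
  A cos θ + B sin θ = C:  0.1846·cos θ + -0.2594·sin θ = 0.0025
  γ=atan2(-0.2594,0.1846)=-0.9524;  ψ=arccos(0.0077)=1.5630;  θ2=γ+ψ≈0.6107
arm 3 (φ=240.0°): x'=0.0920, y'=-0.0709
  A cos θ + B sin θ = C:  0.1080·cos θ + -0.2594·sin θ = 0.1301
  γ=atan2(-0.2594,0.1080)=-1.1762;  ψ=arccos(0.4629)=1.0896;  θ3=γ+ψ≈-0.0866

θ₁ = 1.3967, θ₂ = 0.6107, θ₃ = -0.0866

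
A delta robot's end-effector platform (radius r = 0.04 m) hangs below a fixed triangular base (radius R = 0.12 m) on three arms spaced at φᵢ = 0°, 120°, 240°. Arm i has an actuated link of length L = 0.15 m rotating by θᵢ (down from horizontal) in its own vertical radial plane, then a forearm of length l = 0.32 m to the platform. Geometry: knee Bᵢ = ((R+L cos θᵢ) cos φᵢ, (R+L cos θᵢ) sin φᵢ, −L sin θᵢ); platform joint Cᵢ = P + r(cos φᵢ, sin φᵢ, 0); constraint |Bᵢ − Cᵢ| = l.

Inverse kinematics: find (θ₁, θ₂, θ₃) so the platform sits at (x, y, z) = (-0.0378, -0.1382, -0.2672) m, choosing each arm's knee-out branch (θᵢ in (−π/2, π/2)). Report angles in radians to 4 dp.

θ₁ = 0.6983, θ₂ = 0.9599, θ₃ = -0.2615

rotate P by −φ1: (-0.0378, -0.1382, -0.2672)
  e−x'=0.1178;  (l²−L²−(e−x')²−y'²−z²)/2L = -0.0816
  √(A²+B²)=0.2920;  θ1 = -1.1556+1.8539 ≈ 0.6983
rotate P by −φ2: (-0.1008, 0.1018, -0.2672)
  A=0.1808, B=-0.2672, C=(l²−L²−A²−y'²−z²)/(2L)=-0.1152
  √(A²+B²)=0.3226;  θ2 = -0.9760+1.9358 ≈ 0.9599
arm 3 (φ=240.0°): x'=0.1386, y'=0.0364
  A cos θ + B sin θ = C:  -0.0586·cos θ + -0.2672·sin θ = 0.0125
  θ3 = atan2(B,A) + arccos(C/0.2735) = -0.2615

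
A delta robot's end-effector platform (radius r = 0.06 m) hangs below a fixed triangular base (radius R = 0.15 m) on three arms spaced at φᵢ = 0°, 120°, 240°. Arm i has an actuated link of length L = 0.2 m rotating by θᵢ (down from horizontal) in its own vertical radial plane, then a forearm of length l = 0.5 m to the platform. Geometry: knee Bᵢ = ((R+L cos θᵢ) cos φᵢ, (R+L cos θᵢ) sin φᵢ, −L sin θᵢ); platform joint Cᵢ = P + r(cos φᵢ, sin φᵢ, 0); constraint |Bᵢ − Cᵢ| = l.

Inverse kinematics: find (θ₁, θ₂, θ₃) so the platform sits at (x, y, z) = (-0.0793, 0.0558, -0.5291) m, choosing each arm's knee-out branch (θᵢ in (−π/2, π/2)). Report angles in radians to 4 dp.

rotate P by −φ1: (-0.0793, 0.0558, -0.5291)
  A=0.1693, B=-0.5291, C=(l²−L²−A²−y'²−z²)/(2L)=-0.2543
  θ1 = atan2(B,A) + arccos(C/0.5555) = 0.7852
arm 2 (φ=120.0°): x'=0.0880, y'=0.0408
  A cos θ + B sin θ = C:  0.0020·cos θ + -0.5291·sin θ = -0.1790
  γ=atan2(-0.5291,0.0020)=-1.5670;  ψ=arccos(-0.3384)=1.9160;  θ2=γ+ψ≈0.3490
φ3=240.0° → target in arm frame (-0.0087, -0.0966)
  A=0.0987, B=-0.5291, C=(l²−L²−A²−y'²−z²)/(2L)=-0.2225
  γ=atan2(-0.5291,0.0987)=-1.3864;  ψ=arccos(-0.4134)=1.9970;  θ3=γ+ψ≈0.6106

θ₁ = 0.7852, θ₂ = 0.3490, θ₃ = 0.6106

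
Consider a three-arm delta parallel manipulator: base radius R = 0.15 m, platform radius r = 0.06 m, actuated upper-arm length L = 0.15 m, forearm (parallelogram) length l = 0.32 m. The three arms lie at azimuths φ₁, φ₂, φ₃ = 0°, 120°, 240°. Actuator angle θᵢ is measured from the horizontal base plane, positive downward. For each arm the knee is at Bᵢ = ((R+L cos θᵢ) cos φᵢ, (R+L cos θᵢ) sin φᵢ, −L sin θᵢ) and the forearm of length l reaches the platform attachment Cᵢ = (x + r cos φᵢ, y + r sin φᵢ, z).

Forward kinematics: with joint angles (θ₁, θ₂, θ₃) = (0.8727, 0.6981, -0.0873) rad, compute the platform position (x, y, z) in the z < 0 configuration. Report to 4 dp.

φ1=0.0°: virtual centre (0.1864, 0.0000, -0.1149), radius l
S2 = (0.2049·cos120.0°, 0.2049·sin120.0°, -0.0964) = (-0.1025, 0.1775, -0.0964)
φ3=240.0°: virtual centre (-0.1197, -0.2074, 0.0131), radius l
subtract pairs → two planes through P
linear system: -0.5777x+0.3549y = 0.0033−0.0370z; -0.6123x+-0.4147y = 0.0095−0.2560z
det = 0.4569;  x = -0.0104+0.2324z,  y = -0.0076+0.2741z
sphere 1 gives Az²+Bz+C=0 with A=1.1292, B=0.1341, C=-0.0504;  B²−4AC=0.2456;  roots -0.2788, 0.1600;  negative root z = -0.2788
x = -0.0752, y = -0.0840

(-0.0752, -0.0840, -0.2788)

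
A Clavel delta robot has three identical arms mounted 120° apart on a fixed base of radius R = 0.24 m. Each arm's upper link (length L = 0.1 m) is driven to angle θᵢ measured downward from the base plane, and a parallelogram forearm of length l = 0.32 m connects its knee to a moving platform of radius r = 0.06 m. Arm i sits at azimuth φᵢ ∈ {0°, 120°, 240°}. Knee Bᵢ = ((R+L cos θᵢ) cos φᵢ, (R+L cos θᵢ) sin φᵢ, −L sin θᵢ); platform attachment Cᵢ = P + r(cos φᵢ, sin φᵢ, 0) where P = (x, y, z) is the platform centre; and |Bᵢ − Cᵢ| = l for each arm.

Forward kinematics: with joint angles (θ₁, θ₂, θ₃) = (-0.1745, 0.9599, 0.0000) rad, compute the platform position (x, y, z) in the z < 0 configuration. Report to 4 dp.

(0.0379, -0.0531, -0.1868)

φ1=0.0°: virtual centre (0.2785, 0.0000, 0.0174), radius l
φ2=120.0°: virtual centre (-0.1187, 0.2056, -0.0819), radius l
O3 = (0.2800·cos240.0°, 0.2800·sin240.0°, 0.0000) = (-0.1400, -0.2425, 0.0000)
eliminate P² terms by subtracting sphere 1 from 2 and 3
[-0.7943 0.4111 -0.1985]·P = -0.0148;  [-0.8370 -0.4850 -0.0347]·P = 0.0005
det = 0.7293;  x = 0.0095+-0.1516z,  y = -0.0176+0.1900z
into |P−O₁|² = l²: 1.0591z² + 0.0401z + -0.0295 = 0;  Δ = 0.1264;  z = -0.1868 or 0.1489 → z<0 root = -0.1868
x = 0.0379, y = -0.0531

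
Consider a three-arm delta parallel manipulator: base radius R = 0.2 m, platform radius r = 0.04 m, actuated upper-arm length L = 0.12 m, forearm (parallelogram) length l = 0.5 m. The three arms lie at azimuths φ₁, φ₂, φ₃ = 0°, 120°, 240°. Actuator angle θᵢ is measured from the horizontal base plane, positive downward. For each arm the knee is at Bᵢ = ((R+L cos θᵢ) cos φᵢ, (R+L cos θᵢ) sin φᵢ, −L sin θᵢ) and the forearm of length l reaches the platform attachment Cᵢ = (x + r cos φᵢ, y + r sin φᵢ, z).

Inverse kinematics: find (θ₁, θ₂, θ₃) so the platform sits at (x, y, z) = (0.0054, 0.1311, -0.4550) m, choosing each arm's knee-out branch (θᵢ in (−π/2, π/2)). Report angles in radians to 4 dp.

rotate P by −φ1: (0.0054, 0.1311, -0.4550)
  A=0.1546, B=-0.4550, C=(l²−L²−A²−y'²−z²)/(2L)=-0.0521
  √(A²+B²)=0.4805;  θ1 = -1.2433+1.6795 ≈ 0.4363
arm 2 (φ=120.0°): x'=0.1108, y'=-0.0702
  A cos θ + B sin θ = C:  0.0492·cos θ + -0.4550·sin θ = 0.0884
  √(A²+B²)=0.4576;  θ2 = -1.4632+1.3763 ≈ -0.0868
rotate P by −φ3: (-0.1162, -0.0609, -0.4550)
  e−x'=0.2762;  (l²−L²−(e−x')²−y'²−z²)/2L = -0.2143
  θ3 = atan2(B,A) + arccos(C/0.5323) = 0.9600

θ₁ = 0.4363, θ₂ = -0.0868, θ₃ = 0.9600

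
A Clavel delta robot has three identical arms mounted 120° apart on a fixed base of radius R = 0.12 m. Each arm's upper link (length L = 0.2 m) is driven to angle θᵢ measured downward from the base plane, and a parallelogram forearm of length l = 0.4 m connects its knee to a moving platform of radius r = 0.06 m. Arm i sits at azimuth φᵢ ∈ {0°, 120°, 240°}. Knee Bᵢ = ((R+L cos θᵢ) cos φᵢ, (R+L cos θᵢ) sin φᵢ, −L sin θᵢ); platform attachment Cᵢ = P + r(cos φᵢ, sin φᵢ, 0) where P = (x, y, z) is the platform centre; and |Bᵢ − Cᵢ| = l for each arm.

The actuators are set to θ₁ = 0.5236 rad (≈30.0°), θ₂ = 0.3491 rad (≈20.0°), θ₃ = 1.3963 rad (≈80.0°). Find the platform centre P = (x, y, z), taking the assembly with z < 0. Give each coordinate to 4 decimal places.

(0.1004, 0.2298, -0.3992)

centre 1 = (0.2332·cos0.0°, 0.2332·sin0.0°, -0.1000) = (0.2332, 0.0000, -0.1000)
arm 2 at φ=120.0°: (R−r)+L cos θ2 = 0.2479;  centre 2 = (-0.1240, 0.2147, -0.0684)
arm 3 at φ=240.0°: (R−r)+L cos θ3 = 0.0947;  centre 3 = (-0.0474, -0.0820, -0.1970)
subtract pairs → two planes through P
plane₁₂: -0.7143x+0.4294y+0.0632z = 0.0018
det = 0.3582;  x = 0.0191+-0.2036z,  y = 0.0359+-0.4858z
sphere 1 gives Az²+Bz+C=0 with A=1.2774, B=0.2523, C=-0.1029;  B²−4AC=0.5893;  roots -0.3992, 0.2017;  negative root z = -0.3992
x = 0.1004, y = 0.2298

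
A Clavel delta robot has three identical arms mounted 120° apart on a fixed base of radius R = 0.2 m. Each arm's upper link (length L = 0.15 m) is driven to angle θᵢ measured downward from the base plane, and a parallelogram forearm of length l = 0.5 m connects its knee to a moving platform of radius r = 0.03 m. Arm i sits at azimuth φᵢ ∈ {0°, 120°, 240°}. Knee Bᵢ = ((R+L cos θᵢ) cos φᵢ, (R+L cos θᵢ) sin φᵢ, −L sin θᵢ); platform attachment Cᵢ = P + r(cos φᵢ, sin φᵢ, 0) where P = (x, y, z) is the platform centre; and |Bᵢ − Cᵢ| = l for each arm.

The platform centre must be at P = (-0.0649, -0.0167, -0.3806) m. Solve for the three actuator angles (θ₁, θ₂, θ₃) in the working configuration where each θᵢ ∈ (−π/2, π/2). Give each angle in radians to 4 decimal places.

φ1=0.0° → target in arm frame (-0.0649, -0.0167)
  A cos θ + B sin θ = C:  0.2349·cos θ + -0.3806·sin θ = 0.0906
  √(A²+B²)=0.4473;  θ1 = -1.0178+1.3668 ≈ 0.3489
φ2=120.0° → target in arm frame (0.0180, 0.0646)
  e−x'=0.1520;  (l²−L²−(e−x')²−y'²−z²)/2L = 0.1846
  γ=atan2(-0.3806,0.1520)=-1.1908;  ψ=arccos(0.4503)=1.1037;  θ2=γ+ψ≈-0.0871
rotate P by −φ3: (0.0469, -0.0479, -0.3806)
  A cos θ + B sin θ = C:  0.1231·cos θ + -0.3806·sin θ = 0.2173
  √(A²+B²)=0.4000;  θ3 = -1.2580+0.9964 ≈ -0.2616

θ₁ = 0.3489, θ₂ = -0.0871, θ₃ = -0.2616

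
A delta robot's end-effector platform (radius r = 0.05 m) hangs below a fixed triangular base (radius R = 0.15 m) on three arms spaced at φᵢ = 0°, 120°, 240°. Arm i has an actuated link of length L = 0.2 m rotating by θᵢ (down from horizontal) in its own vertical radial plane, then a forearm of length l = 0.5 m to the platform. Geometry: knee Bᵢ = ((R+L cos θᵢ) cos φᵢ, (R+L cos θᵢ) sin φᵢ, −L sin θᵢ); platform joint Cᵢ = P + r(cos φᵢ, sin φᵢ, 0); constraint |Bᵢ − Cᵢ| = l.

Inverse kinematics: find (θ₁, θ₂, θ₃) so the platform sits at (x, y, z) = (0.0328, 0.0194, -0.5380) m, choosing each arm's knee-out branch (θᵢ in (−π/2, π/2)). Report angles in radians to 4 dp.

θ₁ = 0.5237, θ₂ = 0.6110, θ₃ = 0.6983

arm 1 (φ=0.0°): x'=0.0328, y'=0.0194
  e−x'=0.0672;  (l²−L²−(e−x')²−y'²−z²)/2L = -0.2108
  θ1 = atan2(B,A) + arccos(C/0.5422) = 0.5237
rotate P by −φ2: (0.0004, -0.0381, -0.5380)
  A cos θ + B sin θ = C:  0.0996·cos θ + -0.5380·sin θ = -0.2270
  θ2 = atan2(B,A) + arccos(C/0.5471) = 0.6110
arm 3 (φ=240.0°): x'=-0.0332, y'=0.0187
  A=0.1332, B=-0.5380, C=(l²−L²−A²−y'²−z²)/(2L)=-0.2438
  γ=atan2(-0.5380,0.1332)=-1.3281;  ψ=arccos(-0.4400)=2.0263;  θ3=γ+ψ≈0.6983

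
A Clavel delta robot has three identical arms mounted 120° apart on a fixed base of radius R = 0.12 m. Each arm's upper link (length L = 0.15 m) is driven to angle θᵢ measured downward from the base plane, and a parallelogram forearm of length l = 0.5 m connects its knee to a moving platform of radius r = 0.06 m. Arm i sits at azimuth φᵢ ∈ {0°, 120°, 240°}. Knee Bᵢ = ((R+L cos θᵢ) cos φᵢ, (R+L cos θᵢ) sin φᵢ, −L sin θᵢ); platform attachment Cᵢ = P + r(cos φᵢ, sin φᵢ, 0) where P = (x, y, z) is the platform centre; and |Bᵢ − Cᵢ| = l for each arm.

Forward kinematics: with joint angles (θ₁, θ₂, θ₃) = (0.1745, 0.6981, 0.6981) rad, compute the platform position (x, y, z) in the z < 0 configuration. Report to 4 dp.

φ1=0.0°: virtual centre (0.2077, 0.0000, -0.0260), radius l
S2 = (0.1749·cos120.0°, 0.1749·sin120.0°, -0.0964) = (-0.0875, 0.1515, -0.0964)
S3 = (0.1749·cos240.0°, 0.1749·sin240.0°, -0.0964) = (-0.0875, -0.1515, -0.0964)
|S₂|²−|S₁|² = -0.0039;  |S₃|²−|S₁|² = -0.0039
plane₁₂: -0.5904x+0.3030y+-0.1407z = -0.0039
det = 0.3577;  x = 0.0067+-0.2384z,  y = 0.0000+0.0000z
sphere 1 gives Az²+Bz+C=0 with A=1.0568, B=0.1479, C=-0.2089;  B²−4AC=0.9050;  roots -0.5201, 0.3801;  negative root z = -0.5201
x = 0.1307, y = 0.0000

(0.1307, 0.0000, -0.5201)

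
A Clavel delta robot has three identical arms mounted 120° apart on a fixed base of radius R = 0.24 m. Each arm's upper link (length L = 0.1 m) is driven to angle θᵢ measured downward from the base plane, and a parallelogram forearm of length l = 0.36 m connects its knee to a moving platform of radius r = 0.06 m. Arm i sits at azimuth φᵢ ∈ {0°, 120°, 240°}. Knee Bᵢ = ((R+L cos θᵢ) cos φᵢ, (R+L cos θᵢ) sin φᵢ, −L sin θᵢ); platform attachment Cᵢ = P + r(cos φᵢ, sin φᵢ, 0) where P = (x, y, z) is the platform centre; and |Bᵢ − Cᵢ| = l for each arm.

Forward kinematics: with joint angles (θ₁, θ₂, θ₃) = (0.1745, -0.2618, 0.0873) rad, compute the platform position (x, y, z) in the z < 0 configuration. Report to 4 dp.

arm 1 at φ=0.0°: e+L cos θ1 = 0.2785;  O1 = (0.2785, 0.0000, -0.0174)
φ2=120.0°: virtual centre (-0.1383, 0.2395, 0.0259), radius l
φ3=240.0°: virtual centre (-0.1398, -0.2422, -0.0087), radius l
|O₂|²−|O₁|² = -0.0007;  |O₃|²−|O₁|² = 0.0004
[-0.8336 0.4791 0.0865]·P = -0.0007;  [-0.8366 -0.4843 0.0173]·P = 0.0004
det = 0.8045;  x = 0.0002+0.0624z,  y = -0.0011+-0.0720z
quadratic in z: (1.0091)z²+(0.0002)z+(-0.0518)=0, √Δ=0.4574 → z ∈ {-0.2267, 0.2266}; z = -0.2267 (taking z<0)
x = -0.0140, y = 0.0152

(-0.0140, 0.0152, -0.2267)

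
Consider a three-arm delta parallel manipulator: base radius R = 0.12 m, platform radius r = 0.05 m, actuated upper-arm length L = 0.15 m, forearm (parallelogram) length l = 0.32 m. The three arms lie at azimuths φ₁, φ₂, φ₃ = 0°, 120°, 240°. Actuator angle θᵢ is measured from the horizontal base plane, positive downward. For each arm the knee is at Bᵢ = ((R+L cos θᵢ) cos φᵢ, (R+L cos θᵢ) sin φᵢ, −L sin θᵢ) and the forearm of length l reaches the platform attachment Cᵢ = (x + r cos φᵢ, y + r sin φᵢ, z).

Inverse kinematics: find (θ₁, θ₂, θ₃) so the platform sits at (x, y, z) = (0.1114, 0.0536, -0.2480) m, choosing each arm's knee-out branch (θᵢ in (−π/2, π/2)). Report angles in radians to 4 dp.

φ1=0.0° → target in arm frame (0.1114, 0.0536)
  A=-0.0414, B=-0.2480, C=(l²−L²−A²−y'²−z²)/(2L)=0.0460
  θ1 = atan2(B,A) + arccos(C/0.2514) = -0.3495
φ2=120.0° → target in arm frame (-0.0093, -0.1233)
  A=0.0793, B=-0.2480, C=(l²−L²−A²−y'²−z²)/(2L)=-0.0103
  θ2 = atan2(B,A) + arccos(C/0.2604) = 0.3489
arm 3 (φ=240.0°): x'=-0.1021, y'=0.0697
  A cos θ + B sin θ = C:  0.1721·cos θ + -0.2480·sin θ = -0.0536
  θ3 = atan2(B,A) + arccos(C/0.3019) = 0.7852

θ₁ = -0.3495, θ₂ = 0.3489, θ₃ = 0.7852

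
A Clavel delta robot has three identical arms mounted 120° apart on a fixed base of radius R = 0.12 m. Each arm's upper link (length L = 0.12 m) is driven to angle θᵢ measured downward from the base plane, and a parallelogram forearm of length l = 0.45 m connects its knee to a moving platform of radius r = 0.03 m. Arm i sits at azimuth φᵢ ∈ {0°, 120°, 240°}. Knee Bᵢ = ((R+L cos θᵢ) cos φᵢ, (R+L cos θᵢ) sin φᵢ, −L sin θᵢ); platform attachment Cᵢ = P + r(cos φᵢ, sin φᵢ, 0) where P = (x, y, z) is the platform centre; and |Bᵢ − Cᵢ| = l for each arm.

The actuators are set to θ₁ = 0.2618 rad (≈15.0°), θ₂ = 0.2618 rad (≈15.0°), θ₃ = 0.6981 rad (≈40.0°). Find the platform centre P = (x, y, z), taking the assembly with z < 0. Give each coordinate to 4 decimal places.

(0.0397, 0.0687, -0.4435)

arm 1 at φ=0.0°: ρ1 = 0.2059;  centre 1 = (0.2059, 0.0000, -0.0311)
centre 2 = (0.2059·cos120.0°, 0.2059·sin120.0°, -0.0311) = (-0.1030, 0.1783, -0.0311)
arm 3 at φ=240.0°: ρ3 = 0.1819;  centre 3 = (-0.0910, -0.1576, -0.0771)
|centre ₂|²−|centre ₁|² = 0.0000;  |centre ₃|²−|centre ₁|² = -0.0043
[-0.6177 0.3566 0.0000]·P = 0.0000;  [-0.5937 -0.3151 -0.0921]·P = -0.0043
det = 0.4064;  x = 0.0038+-0.0809z,  y = 0.0066+-0.1401z
sphere 1 gives Az²+Bz+C=0 with A=1.0262, B=0.0930, C=-0.1606;  B²−4AC=0.6680;  roots -0.4435, 0.3529;  negative root z = -0.4435
x = 0.0397, y = 0.0687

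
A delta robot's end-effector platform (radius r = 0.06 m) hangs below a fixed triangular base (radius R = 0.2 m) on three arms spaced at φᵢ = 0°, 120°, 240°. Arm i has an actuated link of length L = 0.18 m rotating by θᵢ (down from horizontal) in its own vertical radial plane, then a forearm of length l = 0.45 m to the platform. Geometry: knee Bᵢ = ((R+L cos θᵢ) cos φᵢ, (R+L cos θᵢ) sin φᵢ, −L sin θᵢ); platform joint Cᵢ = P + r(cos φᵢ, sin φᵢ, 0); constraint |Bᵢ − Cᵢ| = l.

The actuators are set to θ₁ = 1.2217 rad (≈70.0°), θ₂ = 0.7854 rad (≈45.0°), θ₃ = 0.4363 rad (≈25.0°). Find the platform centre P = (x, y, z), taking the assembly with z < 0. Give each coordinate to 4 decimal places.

S1 = (0.2016·cos0.0°, 0.2016·sin0.0°, -0.1691) = (0.2016, 0.0000, -0.1691)
φ2=120.0°: virtual centre (-0.1336, 0.2315, -0.1273), radius l
φ3=240.0°: virtual centre (-0.1516, -0.2625, -0.0761), radius l
|S₂|²−|S₁|² = 0.0184;  |S₃|²−|S₁|² = 0.0284
[-0.6704 0.4629 0.0837]·P = 0.0184;  [-0.7063 -0.5251 0.1862]·P = 0.0284
det = 0.6790;  x = -0.0336+0.1917z,  y = -0.0089+0.0967z
quadratic in z: (1.0461)z²+(0.2464)z+(-0.1185)=0, √Δ=0.7460 → z ∈ {-0.4743, 0.2388}; z = -0.4743 (taking z<0)
x = -0.1245, y = -0.0548

(-0.1245, -0.0548, -0.4743)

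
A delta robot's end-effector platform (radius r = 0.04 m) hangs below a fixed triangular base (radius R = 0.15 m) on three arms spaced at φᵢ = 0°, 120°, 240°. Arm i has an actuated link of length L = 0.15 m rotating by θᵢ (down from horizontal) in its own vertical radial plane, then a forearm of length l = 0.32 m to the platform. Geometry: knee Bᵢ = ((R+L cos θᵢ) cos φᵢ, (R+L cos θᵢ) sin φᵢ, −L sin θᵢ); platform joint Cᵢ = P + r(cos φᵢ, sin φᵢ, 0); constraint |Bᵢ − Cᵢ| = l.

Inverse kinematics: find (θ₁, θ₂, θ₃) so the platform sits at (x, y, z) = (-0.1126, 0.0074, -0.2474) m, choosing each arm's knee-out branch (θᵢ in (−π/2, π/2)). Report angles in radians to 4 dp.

rotate P by −φ1: (-0.1126, 0.0074, -0.2474)
  e−x'=0.2226;  (l²−L²−(e−x')²−y'²−z²)/2L = -0.1030
  √(A²+B²)=0.3328;  θ1 = -0.8381+1.8856 ≈ 1.0475
φ2=120.0° → target in arm frame (0.0627, 0.0938)
  A=0.0473, B=-0.2474, C=(l²−L²−A²−y'²−z²)/(2L)=0.0255
  θ2 = atan2(B,A) + arccos(C/0.2519) = 0.0874
arm 3 (φ=240.0°): x'=0.0499, y'=-0.1012
  e−x'=0.0601;  (l²−L²−(e−x')²−y'²−z²)/2L = 0.0161
  √(A²+B²)=0.2546;  θ3 = -1.3325+1.5074 ≈ 0.1750

θ₁ = 1.0475, θ₂ = 0.0874, θ₃ = 0.1750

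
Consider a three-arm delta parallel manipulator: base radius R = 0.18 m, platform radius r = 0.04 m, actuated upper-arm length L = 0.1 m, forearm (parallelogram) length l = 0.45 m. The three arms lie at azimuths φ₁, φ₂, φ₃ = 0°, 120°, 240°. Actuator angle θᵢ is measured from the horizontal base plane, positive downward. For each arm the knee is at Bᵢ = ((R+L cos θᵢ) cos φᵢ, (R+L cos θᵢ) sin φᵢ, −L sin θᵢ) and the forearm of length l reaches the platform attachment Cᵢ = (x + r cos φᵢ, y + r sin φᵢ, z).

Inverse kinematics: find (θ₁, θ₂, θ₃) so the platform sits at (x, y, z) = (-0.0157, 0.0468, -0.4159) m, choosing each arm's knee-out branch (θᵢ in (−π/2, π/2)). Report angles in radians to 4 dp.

θ₁ = 0.4360, θ₂ = 0.0869, θ₃ = 0.5234

φ1=0.0° → target in arm frame (-0.0157, 0.0468)
  e−x'=0.1557;  (l²−L²−(e−x')²−y'²−z²)/2L = -0.0345
  θ1 = atan2(B,A) + arccos(C/0.4441) = 0.4360
arm 2 (φ=120.0°): x'=0.0484, y'=-0.0098
  A=0.0916, B=-0.4159, C=(l²−L²−A²−y'²−z²)/(2L)=0.0552
  √(A²+B²)=0.4259;  θ2 = -1.3540+1.4409 ≈ 0.0869
φ3=240.0° → target in arm frame (-0.0327, -0.0370)
  e−x'=0.1727;  (l²−L²−(e−x')²−y'²−z²)/2L = -0.0583
  γ=atan2(-0.4159,0.1727)=-1.1773;  ψ=arccos(-0.1295)=1.7006;  θ3=γ+ψ≈0.5234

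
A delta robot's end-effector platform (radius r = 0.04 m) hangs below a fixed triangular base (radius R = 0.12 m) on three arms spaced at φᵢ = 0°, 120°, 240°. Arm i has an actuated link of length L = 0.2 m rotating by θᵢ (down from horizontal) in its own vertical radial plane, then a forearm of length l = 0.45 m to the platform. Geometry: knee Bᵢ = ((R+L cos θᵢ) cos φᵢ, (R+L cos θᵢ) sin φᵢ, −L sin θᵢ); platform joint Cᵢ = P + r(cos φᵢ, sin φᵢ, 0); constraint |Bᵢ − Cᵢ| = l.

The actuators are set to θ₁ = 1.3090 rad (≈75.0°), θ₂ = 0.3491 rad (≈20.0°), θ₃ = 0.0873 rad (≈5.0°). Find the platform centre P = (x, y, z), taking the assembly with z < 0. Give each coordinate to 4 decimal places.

(-0.2655, -0.0418, -0.4004)

arm 1 at φ=0.0°: ρ1 = 0.1318;  S1 = (0.1318, 0.0000, -0.1932)
S2 = (0.2679·cos120.0°, 0.2679·sin120.0°, -0.0684) = (-0.1340, 0.2320, -0.0684)
arm 3 at φ=240.0°: ρ3 = 0.2792;  S3 = (-0.1396, -0.2418, -0.0174)
|S₂|²−|S₁|² = 0.0218;  |S₃|²−|S₁|² = 0.0236
linear system: -0.5315x+0.4641y = 0.0218−0.2495z; -0.5428x+-0.4837y = 0.0236−0.3515z
Cramer: x(z) = -0.0422+0.5577z;  y(z) = -0.0014+0.1009z
quadratic in z: (1.3212)z²+(0.1920)z+(-0.1349)=0, √Δ=0.8659 → z ∈ {-0.4004, 0.2550}; z = -0.4004 (taking z<0)
x = -0.2655, y = -0.0418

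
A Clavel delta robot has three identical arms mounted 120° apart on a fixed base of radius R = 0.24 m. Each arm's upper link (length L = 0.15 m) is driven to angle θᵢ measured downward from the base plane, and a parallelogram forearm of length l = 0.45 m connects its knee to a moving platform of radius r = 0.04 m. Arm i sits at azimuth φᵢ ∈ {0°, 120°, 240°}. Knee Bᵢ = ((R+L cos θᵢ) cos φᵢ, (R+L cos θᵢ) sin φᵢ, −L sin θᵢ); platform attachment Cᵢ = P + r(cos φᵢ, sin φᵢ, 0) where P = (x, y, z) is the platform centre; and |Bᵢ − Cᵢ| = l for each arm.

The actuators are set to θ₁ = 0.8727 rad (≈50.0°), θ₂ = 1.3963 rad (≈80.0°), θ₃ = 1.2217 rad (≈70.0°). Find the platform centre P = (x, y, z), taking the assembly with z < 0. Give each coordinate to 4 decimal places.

O1 = (0.2964·cos0.0°, 0.2964·sin0.0°, -0.1149) = (0.2964, 0.0000, -0.1149)
arm 2 at φ=120.0°: (R−r)+L cos θ2 = 0.2260;  O2 = (-0.1130, 0.1958, -0.1477)
φ3=240.0°: virtual centre (-0.1257, -0.2176, -0.1410), radius l
subtract pairs → two planes through P
[-0.8189 0.3915 -0.0656]·P = -0.0281;  [-0.8441 -0.4353 -0.0521]·P = -0.0180
Cramer: x(z) = 0.0281-0.0713z;  y(z) = -0.0131+0.0186z
sphere 1 gives Az²+Bz+C=0 with A=1.0054, B=0.2676, C=-0.1171;  B²−4AC=0.5427;  roots -0.4994, 0.2333;  negative root z = -0.4994
x = 0.0637, y = -0.0223

(0.0637, -0.0223, -0.4994)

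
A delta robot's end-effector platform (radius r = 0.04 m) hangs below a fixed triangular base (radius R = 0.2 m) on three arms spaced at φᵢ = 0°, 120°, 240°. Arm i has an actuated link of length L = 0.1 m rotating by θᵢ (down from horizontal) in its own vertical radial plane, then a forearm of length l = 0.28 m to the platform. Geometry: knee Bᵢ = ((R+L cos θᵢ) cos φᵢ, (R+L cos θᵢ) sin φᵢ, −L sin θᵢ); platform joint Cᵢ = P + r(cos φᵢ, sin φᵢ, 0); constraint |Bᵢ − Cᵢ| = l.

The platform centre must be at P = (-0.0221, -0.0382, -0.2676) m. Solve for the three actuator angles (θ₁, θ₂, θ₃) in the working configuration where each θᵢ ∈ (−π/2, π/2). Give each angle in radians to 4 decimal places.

θ₁ = 1.2216, θ₂ = 1.2211, θ₃ = 0.6979

arm 1 (φ=0.0°): x'=-0.0221, y'=-0.0382
  A cos θ + B sin θ = C:  0.1821·cos θ + -0.2676·sin θ = -0.1891
  γ=atan2(-0.2676,0.1821)=-0.9733;  ψ=arccos(-0.5844)=2.1949;  θ1=γ+ψ≈1.2216
φ2=120.0° → target in arm frame (-0.0220, 0.0382)
  A=0.1820, B=-0.2676, C=(l²−L²−A²−y'²−z²)/(2L)=-0.1890
  √(A²+B²)=0.3236;  θ2 = -0.9735+2.1946 ≈ 1.2211
arm 3 (φ=240.0°): x'=0.0441, y'=0.0000
  A cos θ + B sin θ = C:  0.1159·cos θ + -0.2676·sin θ = -0.0832
  θ3 = atan2(B,A) + arccos(C/0.2916) = 0.6979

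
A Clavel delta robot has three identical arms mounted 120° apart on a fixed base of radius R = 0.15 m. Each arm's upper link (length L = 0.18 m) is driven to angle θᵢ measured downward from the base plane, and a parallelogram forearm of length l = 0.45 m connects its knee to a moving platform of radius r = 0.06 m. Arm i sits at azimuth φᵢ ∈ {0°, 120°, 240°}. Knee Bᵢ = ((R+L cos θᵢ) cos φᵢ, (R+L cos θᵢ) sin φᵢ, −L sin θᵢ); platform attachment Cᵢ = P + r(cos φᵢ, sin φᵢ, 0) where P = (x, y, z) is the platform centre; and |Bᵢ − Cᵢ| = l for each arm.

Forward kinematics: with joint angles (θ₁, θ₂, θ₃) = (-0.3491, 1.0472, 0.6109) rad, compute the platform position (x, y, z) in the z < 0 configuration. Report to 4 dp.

(0.2172, -0.0866, -0.3780)

arm 1 at φ=0.0°: ρ1 = 0.2591;  S1 = (0.2591, 0.0000, 0.0616)
φ2=120.0°: virtual centre (-0.0900, 0.1559, -0.1559), radius l
φ3=240.0°: virtual centre (-0.1187, -0.2056, -0.1032), radius l
|S₂|²−|S₁|² = -0.0142;  |S₃|²−|S₁|² = -0.0039
linear system: -0.6983x+0.3118y = -0.0142−-0.4349z; -0.7557x+-0.4113y = -0.0039−-0.3296z
Cramer: x(z) = 0.0135-0.5387z;  y(z) = -0.0154+0.1884z
quadratic in z: (1.3257)z²+(0.1357)z+(-0.1382)=0, √Δ=0.8666 → z ∈ {-0.3780, 0.2757}; z = -0.3780 (taking z<0)
x = 0.2172, y = -0.0866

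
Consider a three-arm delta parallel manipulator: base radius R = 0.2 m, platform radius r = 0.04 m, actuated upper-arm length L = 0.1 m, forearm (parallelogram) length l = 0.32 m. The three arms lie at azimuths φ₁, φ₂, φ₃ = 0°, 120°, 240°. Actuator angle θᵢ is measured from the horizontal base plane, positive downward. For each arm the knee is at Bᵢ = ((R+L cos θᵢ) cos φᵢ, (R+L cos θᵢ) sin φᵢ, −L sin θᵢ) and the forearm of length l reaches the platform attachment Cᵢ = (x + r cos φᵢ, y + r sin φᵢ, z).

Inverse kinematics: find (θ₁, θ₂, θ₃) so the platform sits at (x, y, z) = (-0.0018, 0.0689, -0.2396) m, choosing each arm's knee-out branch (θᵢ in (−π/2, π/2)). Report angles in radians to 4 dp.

φ1=0.0° → target in arm frame (-0.0018, 0.0689)
  A cos θ + B sin θ = C:  0.1618·cos θ + -0.2396·sin θ = 0.0203
  θ1 = atan2(B,A) + arccos(C/0.2891) = 0.5236
φ2=120.0° → target in arm frame (0.0606, -0.0329)
  A cos θ + B sin θ = C:  0.0994·cos θ + -0.2396·sin θ = 0.1201
  γ=atan2(-0.2396,0.0994)=-1.1774;  ψ=arccos(0.4630)=1.0894;  θ2=γ+ψ≈-0.0881
rotate P by −φ3: (-0.0588, -0.0360, -0.2396)
  A cos θ + B sin θ = C:  0.2188·cos θ + -0.2396·sin θ = -0.0708
  √(A²+B²)=0.3245;  θ3 = -0.8308+1.7909 ≈ 0.9600

θ₁ = 0.5236, θ₂ = -0.0881, θ₃ = 0.9600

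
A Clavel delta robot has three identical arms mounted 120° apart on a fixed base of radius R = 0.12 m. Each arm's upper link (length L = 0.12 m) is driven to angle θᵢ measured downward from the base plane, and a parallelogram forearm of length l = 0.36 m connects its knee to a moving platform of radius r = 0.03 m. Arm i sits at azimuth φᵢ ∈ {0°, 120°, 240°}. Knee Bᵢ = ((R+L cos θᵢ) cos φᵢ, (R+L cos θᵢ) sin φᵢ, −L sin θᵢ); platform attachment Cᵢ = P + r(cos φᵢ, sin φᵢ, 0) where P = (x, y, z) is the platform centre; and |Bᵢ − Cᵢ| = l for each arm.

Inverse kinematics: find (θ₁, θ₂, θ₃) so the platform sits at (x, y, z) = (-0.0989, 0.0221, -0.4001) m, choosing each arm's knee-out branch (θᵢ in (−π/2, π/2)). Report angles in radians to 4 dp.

θ₁ = 1.3095, θ₂ = 0.6113, θ₃ = 0.7857

arm 1 (φ=0.0°): x'=-0.0989, y'=0.0221
  A=0.1889, B=-0.4001, C=(l²−L²−A²−y'²−z²)/(2L)=-0.3377
  θ1 = atan2(B,A) + arccos(C/0.4425) = 1.3095
arm 2 (φ=120.0°): x'=0.0686, y'=0.0746
  A=0.0214, B=-0.4001, C=(l²−L²−A²−y'²−z²)/(2L)=-0.2121
  √(A²+B²)=0.4007;  θ2 = -1.5173+2.1286 ≈ 0.6113
arm 3 (φ=240.0°): x'=0.0303, y'=-0.0967
  e−x'=0.0597;  (l²−L²−(e−x')²−y'²−z²)/2L = -0.2408
  θ3 = atan2(B,A) + arccos(C/0.4045) = 0.7857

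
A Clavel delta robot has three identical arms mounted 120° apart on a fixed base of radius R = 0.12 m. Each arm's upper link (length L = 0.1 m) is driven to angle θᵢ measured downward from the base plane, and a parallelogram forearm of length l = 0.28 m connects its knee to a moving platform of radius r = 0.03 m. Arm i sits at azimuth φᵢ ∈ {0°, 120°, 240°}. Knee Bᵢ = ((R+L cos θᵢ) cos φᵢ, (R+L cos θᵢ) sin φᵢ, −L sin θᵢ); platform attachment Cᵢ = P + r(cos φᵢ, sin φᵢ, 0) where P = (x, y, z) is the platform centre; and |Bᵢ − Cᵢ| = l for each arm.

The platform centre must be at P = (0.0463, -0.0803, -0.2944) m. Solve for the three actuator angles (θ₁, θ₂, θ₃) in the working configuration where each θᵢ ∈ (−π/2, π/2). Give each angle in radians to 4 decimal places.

θ₁ = 0.6112, θ₂ = 1.3964, θ₃ = 0.6106

φ1=0.0° → target in arm frame (0.0463, -0.0803)
  A=0.0437, B=-0.2944, C=(l²−L²−A²−y'²−z²)/(2L)=-0.1331
  γ=atan2(-0.2944,0.0437)=-1.4234;  ψ=arccos(-0.4474)=2.0346;  θ1=γ+ψ≈0.6112
rotate P by −φ2: (-0.0927, 0.0001, -0.2944)
  A=0.1827, B=-0.2944, C=(l²−L²−A²−y'²−z²)/(2L)=-0.2582
  γ=atan2(-0.2944,0.1827)=-1.0154;  ψ=arccos(-0.7453)=2.4118;  θ2=γ+ψ≈1.3964
arm 3 (φ=240.0°): x'=0.0464, y'=0.0802
  e−x'=0.0436;  (l²−L²−(e−x')²−y'²−z²)/2L = -0.1331
  θ3 = atan2(B,A) + arccos(C/0.2976) = 0.6106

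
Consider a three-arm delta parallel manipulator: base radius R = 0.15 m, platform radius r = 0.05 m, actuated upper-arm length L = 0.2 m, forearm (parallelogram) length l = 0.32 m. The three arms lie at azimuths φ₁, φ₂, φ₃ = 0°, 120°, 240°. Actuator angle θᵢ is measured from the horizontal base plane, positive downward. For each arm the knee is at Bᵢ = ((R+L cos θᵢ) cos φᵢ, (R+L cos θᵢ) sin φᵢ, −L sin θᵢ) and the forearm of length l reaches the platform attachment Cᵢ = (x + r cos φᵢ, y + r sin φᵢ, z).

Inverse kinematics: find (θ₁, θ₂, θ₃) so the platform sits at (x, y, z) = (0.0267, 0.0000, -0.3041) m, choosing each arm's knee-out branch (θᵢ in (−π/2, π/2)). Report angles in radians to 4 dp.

θ₁ = 0.5238, θ₂ = 0.6982, θ₃ = 0.6982

rotate P by −φ1: (0.0267, 0.0000, -0.3041)
  A cos θ + B sin θ = C:  0.0733·cos θ + -0.3041·sin θ = -0.0886
  √(A²+B²)=0.3128;  θ1 = -1.3343+1.8580 ≈ 0.5238
rotate P by −φ2: (-0.0133, -0.0231, -0.3041)
  e−x'=0.1133;  (l²−L²−(e−x')²−y'²−z²)/2L = -0.1086
  θ2 = atan2(B,A) + arccos(C/0.3245) = 0.6982
φ3=240.0° → target in arm frame (-0.0134, 0.0231)
  A cos θ + B sin θ = C:  0.1134·cos θ + -0.3041·sin θ = -0.1086
  θ3 = atan2(B,A) + arccos(C/0.3245) = 0.6982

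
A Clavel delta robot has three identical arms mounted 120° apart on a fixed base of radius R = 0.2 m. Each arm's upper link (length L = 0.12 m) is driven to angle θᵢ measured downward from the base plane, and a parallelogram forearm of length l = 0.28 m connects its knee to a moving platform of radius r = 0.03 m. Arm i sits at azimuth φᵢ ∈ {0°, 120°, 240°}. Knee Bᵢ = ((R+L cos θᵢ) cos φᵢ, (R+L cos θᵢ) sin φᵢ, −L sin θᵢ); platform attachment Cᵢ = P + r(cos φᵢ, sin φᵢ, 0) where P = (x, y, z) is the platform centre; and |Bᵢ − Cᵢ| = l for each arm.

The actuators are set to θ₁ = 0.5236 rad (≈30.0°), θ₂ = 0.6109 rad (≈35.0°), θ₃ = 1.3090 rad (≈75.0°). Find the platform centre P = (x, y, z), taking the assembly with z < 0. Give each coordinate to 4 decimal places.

arm 1 at φ=0.0°: ρ1 = 0.2739;  S1 = (0.2739, 0.0000, -0.0600)
φ2=120.0°: virtual centre (-0.1341, 0.2324, -0.0688), radius l
arm 3 at φ=240.0°: ρ3 = 0.2011;  S3 = (-0.1005, -0.1741, -0.1159)
subtract pairs → two planes through P
plane₁₂: -0.8161x+0.4647y+-0.0177z = -0.0019
det = 0.6322;  x = 0.0193+-0.0919z,  y = 0.0297+-0.1234z
into |P−S₁|² = l²: 1.0237z² + 0.1595z + -0.0091 = 0;  Δ = 0.0626;  z = -0.2001 or 0.0443 → z<0 root = -0.2001
x = 0.0377, y = 0.0544

(0.0377, 0.0544, -0.2001)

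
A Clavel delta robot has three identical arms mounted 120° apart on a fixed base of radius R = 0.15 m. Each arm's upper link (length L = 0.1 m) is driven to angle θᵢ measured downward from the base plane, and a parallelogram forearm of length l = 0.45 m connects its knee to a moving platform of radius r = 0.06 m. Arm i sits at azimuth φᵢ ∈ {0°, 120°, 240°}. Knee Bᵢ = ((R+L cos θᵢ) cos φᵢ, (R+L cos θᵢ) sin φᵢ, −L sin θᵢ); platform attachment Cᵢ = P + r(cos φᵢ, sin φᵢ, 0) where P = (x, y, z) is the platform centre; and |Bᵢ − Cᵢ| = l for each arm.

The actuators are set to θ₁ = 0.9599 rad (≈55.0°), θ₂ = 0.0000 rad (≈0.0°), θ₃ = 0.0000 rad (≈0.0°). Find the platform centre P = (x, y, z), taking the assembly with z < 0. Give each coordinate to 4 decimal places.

(-0.1559, 0.0000, -0.4144)

arm 1 at φ=0.0°: e+L cos θ1 = 0.1474;  S1 = (0.1474, 0.0000, -0.0819)
S2 = (0.1900·cos120.0°, 0.1900·sin120.0°, 0.0000) = (-0.0950, 0.1645, 0.0000)
arm 3 at φ=240.0°: e+L cos θ3 = 0.1900;  S3 = (-0.0950, -0.1645, 0.0000)
eliminate P² terms by subtracting sphere 1 from 2 and 3
linear system: -0.4847x+0.3291y = 0.0077−0.1638z; -0.4847x+-0.3291y = 0.0077−0.1638z
Cramer: x(z) = -0.0158+0.3380z;  y(z) = 0.0000-0.0000z
sphere 1 gives Az²+Bz+C=0 with A=1.1142, B=0.0535, C=-0.1692;  B²−4AC=0.7568;  roots -0.4144, 0.3664;  negative root z = -0.4144
x = -0.1559, y = 0.0000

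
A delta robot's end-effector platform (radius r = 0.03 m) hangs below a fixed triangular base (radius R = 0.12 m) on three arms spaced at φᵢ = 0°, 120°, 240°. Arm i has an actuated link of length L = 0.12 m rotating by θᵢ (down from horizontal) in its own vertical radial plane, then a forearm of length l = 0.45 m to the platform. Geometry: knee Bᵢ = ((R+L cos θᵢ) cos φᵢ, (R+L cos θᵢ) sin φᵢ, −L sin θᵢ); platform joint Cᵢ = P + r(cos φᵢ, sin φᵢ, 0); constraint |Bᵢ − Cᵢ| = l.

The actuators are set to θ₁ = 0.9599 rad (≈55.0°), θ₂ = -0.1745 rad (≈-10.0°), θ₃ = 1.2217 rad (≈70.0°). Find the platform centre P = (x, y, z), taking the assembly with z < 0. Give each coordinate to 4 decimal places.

S1 = (0.1588·cos0.0°, 0.1588·sin0.0°, -0.0983) = (0.1588, 0.0000, -0.0983)
S2 = (0.2082·cos120.0°, 0.2082·sin120.0°, 0.0208) = (-0.1041, 0.1803, 0.0208)
S3 = (0.1310·cos240.0°, 0.1310·sin240.0°, -0.1128) = (-0.0655, -0.1135, -0.1128)
eliminate P² terms by subtracting sphere 1 from 2 and 3
linear system: -0.5258x+0.3606y = 0.0089−0.2383z; -0.4487x+-0.2270y = -0.0050−-0.0289z
det = 0.2811;  x = -0.0008+0.1552z,  y = 0.0235+-0.4344z
into |P−S₁|² = l²: 1.2128z² + 0.1266z + -0.1668 = 0;  Δ = 0.8253;  z = -0.4267 or 0.3223 → z<0 root = -0.4267
x = -0.0670, y = 0.2089

(-0.0670, 0.2089, -0.4267)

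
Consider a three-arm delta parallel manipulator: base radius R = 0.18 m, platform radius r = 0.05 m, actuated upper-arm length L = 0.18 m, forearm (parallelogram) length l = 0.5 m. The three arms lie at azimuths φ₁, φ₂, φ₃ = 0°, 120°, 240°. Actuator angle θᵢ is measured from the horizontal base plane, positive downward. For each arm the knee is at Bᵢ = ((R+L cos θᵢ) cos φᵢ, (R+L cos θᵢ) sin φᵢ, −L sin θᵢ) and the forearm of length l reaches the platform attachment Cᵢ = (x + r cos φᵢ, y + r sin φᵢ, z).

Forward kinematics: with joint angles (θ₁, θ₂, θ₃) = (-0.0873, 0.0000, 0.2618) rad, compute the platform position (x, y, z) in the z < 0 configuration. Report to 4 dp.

centre 1 = (0.3093·cos0.0°, 0.3093·sin0.0°, 0.0157) = (0.3093, 0.0000, 0.0157)
centre 2 = (0.3100·cos120.0°, 0.3100·sin120.0°, 0.0000) = (-0.1550, 0.2685, 0.0000)
centre 3 = (0.3039·cos240.0°, 0.3039·sin240.0°, -0.0466) = (-0.1519, -0.2632, -0.0466)
subtract pairs → two planes through P
plane₁₂: -0.9286x+0.5369y+-0.0314z = 0.0002
det = 0.9841;  x = 0.0007+-0.0848z,  y = 0.0015+-0.0881z
sphere 1 gives Az²+Bz+C=0 with A=1.0149, B=0.0207, C=-0.1545;  B²−4AC=0.6276;  roots -0.4005, 0.3801;  negative root z = -0.4005
x = 0.0346, y = 0.0368

(0.0346, 0.0368, -0.4005)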